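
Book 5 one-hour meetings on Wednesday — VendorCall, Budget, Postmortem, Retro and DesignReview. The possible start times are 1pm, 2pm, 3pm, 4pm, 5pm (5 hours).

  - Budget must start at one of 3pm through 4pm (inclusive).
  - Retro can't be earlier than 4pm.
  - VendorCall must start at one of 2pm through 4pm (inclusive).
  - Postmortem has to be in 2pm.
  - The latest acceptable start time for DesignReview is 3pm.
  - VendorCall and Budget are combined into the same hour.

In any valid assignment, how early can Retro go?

Retro is available from 4pm.
Retro at 4pm is achievable: DesignReview in 1pm; Retro in 4pm; Budget in 3pm; Postmortem in 2pm; VendorCall in 3pm.

4pm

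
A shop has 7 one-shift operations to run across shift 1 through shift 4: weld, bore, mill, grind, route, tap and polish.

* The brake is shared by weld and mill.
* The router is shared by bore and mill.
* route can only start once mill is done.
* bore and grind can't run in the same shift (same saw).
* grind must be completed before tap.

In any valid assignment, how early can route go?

shift 2

Precedence pushes route to at least shift 2.
route at shift 2 is achievable: mill in shift 1; grind in shift 1; polish in shift 1; weld in shift 2; bore in shift 2; tap in shift 2; route in shift 2.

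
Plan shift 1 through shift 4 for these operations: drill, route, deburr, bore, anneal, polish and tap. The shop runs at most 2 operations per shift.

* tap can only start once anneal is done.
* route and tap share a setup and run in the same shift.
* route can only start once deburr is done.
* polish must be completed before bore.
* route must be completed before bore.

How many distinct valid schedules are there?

Splitting on drill: it can be shift 1 (3), shift 2 (3), shift 3 (1), shift 4 (7). Listing each branch's schedules as (route, deburr, bore, anneal, polish, tap) by shift number:
drill=shift 1: (3,1,4,2,2,3) (3,2,4,1,2,3) (3,2,4,2,1,3) — 3.
drill=shift 2: (3,1,4,1,2,3) (3,1,4,2,1,3) (3,2,4,1,1,3) — 3.
drill=shift 3: (2,1,4,1,3,2) — 1.
drill=shift 4: (2,1,4,1,3,2) (3,1,4,1,2,3) (3,1,4,2,1,3) (3,1,4,2,2,3) (3,2,4,1,1,3) (3,2,4,1,2,3) (3,2,4,2,1,3) — 7.
Summing: 3 + 3 + 1 + 7 = 14.

14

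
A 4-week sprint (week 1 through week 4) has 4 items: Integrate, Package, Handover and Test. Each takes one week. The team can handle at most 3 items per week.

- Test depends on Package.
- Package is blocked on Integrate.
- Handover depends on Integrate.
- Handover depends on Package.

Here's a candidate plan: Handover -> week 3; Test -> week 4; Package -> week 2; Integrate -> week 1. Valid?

Handover depends on Package — holds.
Handover depends on Integrate — holds.
Test depends on Package — holds.
Package is blocked on Integrate — holds.
The team can handle at most 3 items per week — holds.

Yes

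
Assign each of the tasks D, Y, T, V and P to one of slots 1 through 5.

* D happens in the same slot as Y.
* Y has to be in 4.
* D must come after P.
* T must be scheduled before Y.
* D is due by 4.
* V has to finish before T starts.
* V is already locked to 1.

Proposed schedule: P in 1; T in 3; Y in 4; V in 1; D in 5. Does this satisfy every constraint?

No — it violates: D is due by 4

Y has to be in 4 — holds.
V has to finish before T starts — holds.
T must be scheduled before Y — holds.
D must come after P — holds.
D happens in the same slot as Y — violated.
D is due by 4 — violated.
V is already locked to 1 — holds.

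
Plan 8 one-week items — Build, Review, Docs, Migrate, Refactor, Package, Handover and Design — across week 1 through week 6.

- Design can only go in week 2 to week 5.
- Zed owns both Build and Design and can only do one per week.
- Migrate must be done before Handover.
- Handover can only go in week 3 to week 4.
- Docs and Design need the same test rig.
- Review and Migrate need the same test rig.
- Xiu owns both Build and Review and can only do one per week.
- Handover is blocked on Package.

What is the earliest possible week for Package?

week 1

Downstream work caps Package at week 3.
Package at week 1 is achievable: Package in week 1, Handover in week 3, Design in week 2, Build in week 1, Migrate in week 1, Docs in week 1, Refactor in week 1, Review in week 2.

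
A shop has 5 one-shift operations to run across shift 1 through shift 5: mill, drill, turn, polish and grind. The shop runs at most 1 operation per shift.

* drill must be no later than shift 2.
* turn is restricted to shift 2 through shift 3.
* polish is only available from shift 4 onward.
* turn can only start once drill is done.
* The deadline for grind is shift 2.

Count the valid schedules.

Enumerating: polish -> shift 4; grind -> shift 2; mill -> shift 5; drill -> shift 1; turn -> shift 3 | turn in shift 3, polish in shift 5, grind in shift 2, mill in shift 4, drill in shift 1 | grind in shift 1; mill in shift 5; polish in shift 4; turn in shift 3; drill in shift 2 | grind -> shift 1; drill -> shift 2; polish -> shift 5; mill -> shift 4; turn -> shift 3.

4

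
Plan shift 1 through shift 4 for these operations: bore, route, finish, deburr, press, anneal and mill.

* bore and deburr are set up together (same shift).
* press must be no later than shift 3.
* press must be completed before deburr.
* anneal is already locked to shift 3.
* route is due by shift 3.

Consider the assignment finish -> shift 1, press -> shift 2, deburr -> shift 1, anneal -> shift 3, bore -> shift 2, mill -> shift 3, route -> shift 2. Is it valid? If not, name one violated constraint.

route is due by shift 3 — holds.
press must be no later than shift 3 — holds.
press must be completed before deburr — violated.
bore and deburr are set up together (same shift) — violated.
anneal is already locked to shift 3 — holds.

No — it violates: press must be completed before deburr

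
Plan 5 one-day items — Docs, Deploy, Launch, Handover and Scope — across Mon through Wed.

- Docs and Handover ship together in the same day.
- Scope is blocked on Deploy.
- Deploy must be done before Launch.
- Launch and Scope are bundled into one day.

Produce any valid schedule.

Handover in Mon; Launch in Tue; Deploy in Mon; Scope in Tue; Docs in Mon

Checking: Deploy(Mon) before Scope(Tue); Deploy(Mon) before Launch(Tue); Launch = Scope = Tue; Docs = Handover = Mon.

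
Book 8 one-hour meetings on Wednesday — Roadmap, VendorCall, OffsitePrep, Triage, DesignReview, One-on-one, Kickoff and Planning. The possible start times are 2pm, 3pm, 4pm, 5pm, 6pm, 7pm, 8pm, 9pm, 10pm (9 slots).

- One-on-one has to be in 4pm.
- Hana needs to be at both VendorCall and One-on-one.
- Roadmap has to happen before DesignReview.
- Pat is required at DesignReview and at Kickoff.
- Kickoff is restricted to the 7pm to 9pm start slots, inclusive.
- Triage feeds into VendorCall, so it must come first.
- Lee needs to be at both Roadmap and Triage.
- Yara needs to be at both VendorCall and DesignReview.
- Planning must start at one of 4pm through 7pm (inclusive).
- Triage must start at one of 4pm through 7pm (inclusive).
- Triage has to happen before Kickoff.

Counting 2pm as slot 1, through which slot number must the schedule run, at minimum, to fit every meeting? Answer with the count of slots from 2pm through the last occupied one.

6

The precedence chain requires at least 2 distinct slots.
Kickoff can't be placed before 7pm — that is slot 6 counting from 2pm — so the schedule must run through at least 6 slots.
6 works (last occupied slot: 7pm): for example DesignReview in 3pm, One-on-one in 4pm, Triage in 4pm, Kickoff in 7pm, VendorCall in 5pm, OffsitePrep in 2pm, Roadmap in 2pm, Planning in 4pm.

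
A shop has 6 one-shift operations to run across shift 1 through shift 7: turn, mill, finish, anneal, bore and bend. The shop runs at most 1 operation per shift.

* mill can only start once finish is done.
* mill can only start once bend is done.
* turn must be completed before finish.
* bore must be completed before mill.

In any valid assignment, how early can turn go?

Downstream work caps turn at shift 5.
turn at shift 1 is achievable: turn=shift 1, mill=shift 5, bend=shift 4, bore=shift 3, finish=shift 2, anneal=shift 6.

shift 1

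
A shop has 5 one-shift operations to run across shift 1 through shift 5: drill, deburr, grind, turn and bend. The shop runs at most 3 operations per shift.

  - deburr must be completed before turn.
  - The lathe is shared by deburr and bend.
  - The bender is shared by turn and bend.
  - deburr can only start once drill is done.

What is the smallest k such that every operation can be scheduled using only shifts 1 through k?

The precedence chain requires at least 3 distinct shifts.
With at most 3 per shift and 5 operations, at least 2 shifts are needed.
3 works (last occupied shift: shift 3): for example grind=shift 1; deburr=shift 2; bend=shift 1; turn=shift 3; drill=shift 1.

3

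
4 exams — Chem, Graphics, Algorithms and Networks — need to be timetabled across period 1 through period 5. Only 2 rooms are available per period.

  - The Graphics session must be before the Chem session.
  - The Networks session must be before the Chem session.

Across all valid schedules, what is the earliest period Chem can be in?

period 2

Precedence pushes Chem to at least period 2.
Chem at period 2 is achievable: Chem -> period 2; Networks -> period 1; Algorithms -> period 2; Graphics -> period 1.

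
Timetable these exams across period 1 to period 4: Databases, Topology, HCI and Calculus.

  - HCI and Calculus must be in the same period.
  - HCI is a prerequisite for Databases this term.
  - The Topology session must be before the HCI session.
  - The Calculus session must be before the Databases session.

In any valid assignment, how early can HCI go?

Precedence pushes HCI to at least period 2; downstream work caps HCI at period 3.
HCI at period 2 is achievable: Topology -> period 1; Databases -> period 3; Calculus -> period 2; HCI -> period 2.

period 2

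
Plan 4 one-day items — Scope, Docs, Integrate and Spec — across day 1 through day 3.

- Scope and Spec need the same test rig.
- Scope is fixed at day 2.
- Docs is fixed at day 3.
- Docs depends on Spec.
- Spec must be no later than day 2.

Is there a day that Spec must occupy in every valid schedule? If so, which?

day 1

Spec's window is day 1–day 2.
Scope is fixed at day 2, and Spec can't share a day with Scope.
So Spec must be day 1.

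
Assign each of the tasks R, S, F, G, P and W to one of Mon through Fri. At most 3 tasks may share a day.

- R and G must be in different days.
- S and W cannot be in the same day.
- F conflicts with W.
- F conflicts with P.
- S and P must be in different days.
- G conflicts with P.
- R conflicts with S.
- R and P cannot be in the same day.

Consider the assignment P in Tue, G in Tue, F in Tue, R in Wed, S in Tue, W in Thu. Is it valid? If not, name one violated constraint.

R and P cannot be in the same day — holds.
S and P must be in different days — violated.
F conflicts with W — holds.
At most 3 tasks may share a day — violated.
R and G must be in different days — holds.
F conflicts with P — violated.
S and W cannot be in the same day — holds.
R conflicts with S — holds.
G conflicts with P — violated.

No — it violates: G conflicts with P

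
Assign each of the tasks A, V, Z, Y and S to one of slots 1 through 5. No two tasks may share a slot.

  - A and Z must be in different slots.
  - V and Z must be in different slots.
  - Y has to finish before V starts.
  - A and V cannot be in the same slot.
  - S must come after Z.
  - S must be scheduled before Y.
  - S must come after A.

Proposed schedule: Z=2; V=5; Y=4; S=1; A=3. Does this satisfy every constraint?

No two tasks may share a slot — holds.
V and Z must be in different slots — holds.
S must be scheduled before Y — holds.
S must come after Z — violated.
A and V cannot be in the same slot — holds.
S must come after A — violated.
A and Z must be in different slots — holds.
Y has to finish before V starts — holds.

Invalid. S must come after A.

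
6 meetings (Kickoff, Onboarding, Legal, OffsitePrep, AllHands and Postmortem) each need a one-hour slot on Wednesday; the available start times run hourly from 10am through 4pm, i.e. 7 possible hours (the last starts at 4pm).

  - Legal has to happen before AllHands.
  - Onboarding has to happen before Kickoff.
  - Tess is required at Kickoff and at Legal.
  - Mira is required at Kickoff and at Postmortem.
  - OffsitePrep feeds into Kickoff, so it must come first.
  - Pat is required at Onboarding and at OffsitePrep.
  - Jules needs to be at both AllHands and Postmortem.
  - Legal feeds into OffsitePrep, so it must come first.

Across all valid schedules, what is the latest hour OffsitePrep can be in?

Precedence pushes OffsitePrep to at least 11am; downstream work caps OffsitePrep at 3pm.
OffsitePrep at 3pm is achievable: Kickoff=4pm; Postmortem=10am; Legal=10am; Onboarding=10am; AllHands=11am; OffsitePrep=3pm.

3pm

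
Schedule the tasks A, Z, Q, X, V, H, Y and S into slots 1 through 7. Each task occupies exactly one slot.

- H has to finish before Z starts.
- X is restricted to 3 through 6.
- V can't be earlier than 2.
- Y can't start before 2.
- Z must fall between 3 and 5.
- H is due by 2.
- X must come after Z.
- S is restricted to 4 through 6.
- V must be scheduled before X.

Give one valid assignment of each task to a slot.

Q -> 1, A -> 1, X -> 4, V -> 2, S -> 4, H -> 1, Z -> 3, Y -> 2

Checking: V(2) before X(4); Z(3) before X(4); H(1) before Z(3); H=1 in [1,2]; Y=2 in [2,7]; S=4 in [4,6]; X=4 in [3,6]; Z=3 in [3,5]; V=2 in [2,7].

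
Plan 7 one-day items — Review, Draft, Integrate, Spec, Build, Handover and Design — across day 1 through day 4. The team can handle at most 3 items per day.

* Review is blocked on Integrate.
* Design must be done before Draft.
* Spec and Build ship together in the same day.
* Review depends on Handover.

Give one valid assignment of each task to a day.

Build in day 3; Handover in day 1; Integrate in day 1; Draft in day 2; Design in day 1; Review in day 2; Spec in day 3

Checking: Handover(day 1) before Review(day 2); Integrate(day 1) before Review(day 2); Design(day 1) before Draft(day 2); Spec = Build = day 3; max 3 per day (cap 3).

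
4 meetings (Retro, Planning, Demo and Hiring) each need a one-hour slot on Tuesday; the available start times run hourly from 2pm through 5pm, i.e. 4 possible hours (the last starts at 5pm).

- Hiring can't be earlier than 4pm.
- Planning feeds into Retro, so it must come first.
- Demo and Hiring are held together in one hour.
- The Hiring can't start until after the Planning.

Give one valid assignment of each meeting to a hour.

Planning -> 2pm, Hiring -> 4pm, Demo -> 4pm, Retro -> 3pm

Checking: Planning(2pm) before Hiring(4pm); Planning(2pm) before Retro(3pm); Demo = Hiring = 4pm; Hiring=4pm in [4pm,5pm].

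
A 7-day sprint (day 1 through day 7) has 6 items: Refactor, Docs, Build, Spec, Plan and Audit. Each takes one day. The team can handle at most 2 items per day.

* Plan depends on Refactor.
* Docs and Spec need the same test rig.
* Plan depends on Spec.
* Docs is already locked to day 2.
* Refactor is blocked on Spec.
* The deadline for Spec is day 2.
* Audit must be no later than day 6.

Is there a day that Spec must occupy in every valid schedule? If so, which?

day 1

Spec's window is day 1–day 2.
Docs is fixed at day 2, and Spec can't share a day with Docs.
So Spec must be day 1.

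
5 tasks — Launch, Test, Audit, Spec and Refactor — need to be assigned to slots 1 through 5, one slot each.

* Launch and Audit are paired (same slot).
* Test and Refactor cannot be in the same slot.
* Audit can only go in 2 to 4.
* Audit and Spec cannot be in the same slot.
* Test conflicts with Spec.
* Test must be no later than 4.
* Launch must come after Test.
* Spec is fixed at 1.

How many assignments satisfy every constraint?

Splitting on Launch: it can be 3 (4), 4 (8). Listing each branch's schedules as (Test, Audit, Spec, Refactor):
Launch=3: (2,3,1,1) (2,3,1,3) (2,3,1,4) (2,3,1,5) — 4.
Launch=4: (2,4,1,1) (2,4,1,3) (2,4,1,4) (2,4,1,5) (3,4,1,1) (3,4,1,2) (3,4,1,4) (3,4,1,5) — 8.
Summing: 4 + 8 = 12.

12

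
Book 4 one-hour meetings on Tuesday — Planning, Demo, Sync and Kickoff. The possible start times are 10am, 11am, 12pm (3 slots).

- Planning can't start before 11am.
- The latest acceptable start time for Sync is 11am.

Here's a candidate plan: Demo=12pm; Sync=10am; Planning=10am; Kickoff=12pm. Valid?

The latest acceptable start time for Sync is 11am — holds.
Planning can't start before 11am — violated.

No. Planning can't start before 11am is not satisfied.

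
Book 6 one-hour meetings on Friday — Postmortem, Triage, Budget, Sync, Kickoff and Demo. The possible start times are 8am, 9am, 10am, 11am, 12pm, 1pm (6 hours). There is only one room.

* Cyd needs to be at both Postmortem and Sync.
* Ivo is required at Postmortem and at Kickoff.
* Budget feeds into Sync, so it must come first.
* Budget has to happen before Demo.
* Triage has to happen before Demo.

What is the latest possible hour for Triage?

Downstream work caps Triage at 12pm.
Triage at 12pm is achievable: Sync -> 9am; Budget -> 8am; Kickoff -> 11am; Postmortem -> 10am; Demo -> 1pm; Triage -> 12pm.

12pm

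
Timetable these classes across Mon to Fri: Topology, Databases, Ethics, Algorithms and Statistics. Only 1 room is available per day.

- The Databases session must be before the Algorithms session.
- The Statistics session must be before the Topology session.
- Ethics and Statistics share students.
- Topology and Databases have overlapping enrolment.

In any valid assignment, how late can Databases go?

Thu

Downstream work caps Databases at Thu.
Databases at Thu is achievable: Topology in Tue, Databases in Thu, Statistics in Mon, Algorithms in Fri, Ethics in Wed.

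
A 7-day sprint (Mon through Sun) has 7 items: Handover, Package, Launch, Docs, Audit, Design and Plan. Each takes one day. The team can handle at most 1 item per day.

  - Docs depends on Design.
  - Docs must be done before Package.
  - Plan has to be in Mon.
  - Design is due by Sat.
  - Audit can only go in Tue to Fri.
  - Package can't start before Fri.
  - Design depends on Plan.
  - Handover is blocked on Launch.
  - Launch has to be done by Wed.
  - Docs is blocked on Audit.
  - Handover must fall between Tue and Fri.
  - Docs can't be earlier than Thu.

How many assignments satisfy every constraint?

10

Splitting on Handover: it can be Wed (2), Thu (4), Fri (4). Listing each branch's schedules as (Package, Launch, Docs, Audit, Design, Plan):
Handover=Wed: (Sun,Tue,Sat,Thu,Fri,Mon) (Sun,Tue,Sat,Fri,Thu,Mon) — 2.
Handover=Thu: (Sun,Tue,Sat,Wed,Fri,Mon) (Sun,Tue,Sat,Fri,Wed,Mon) (Sun,Wed,Sat,Tue,Fri,Mon) (Sun,Wed,Sat,Fri,Tue,Mon) — 4.
Handover=Fri: (Sun,Tue,Sat,Wed,Thu,Mon) (Sun,Tue,Sat,Thu,Wed,Mon) (Sun,Wed,Sat,Tue,Thu,Mon) (Sun,Wed,Sat,Thu,Tue,Mon) — 4.
Summing: 2 + 4 + 4 = 10.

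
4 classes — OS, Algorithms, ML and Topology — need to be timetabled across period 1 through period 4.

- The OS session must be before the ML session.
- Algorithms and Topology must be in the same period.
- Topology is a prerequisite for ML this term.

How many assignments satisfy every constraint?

14

Splitting on OS: it can be period 1 (6), period 2 (5), period 3 (3). Listing each branch's schedules as (Algorithms, ML, Topology) by period number:
OS=period 1: (1,2,1) (1,3,1) (1,4,1) (2,3,2) (2,4,2) (3,4,3) — 6.
OS=period 2: (1,3,1) (1,4,1) (2,3,2) (2,4,2) (3,4,3) — 5.
OS=period 3: (1,4,1) (2,4,2) (3,4,3) — 3.
Summing: 6 + 5 + 3 = 14.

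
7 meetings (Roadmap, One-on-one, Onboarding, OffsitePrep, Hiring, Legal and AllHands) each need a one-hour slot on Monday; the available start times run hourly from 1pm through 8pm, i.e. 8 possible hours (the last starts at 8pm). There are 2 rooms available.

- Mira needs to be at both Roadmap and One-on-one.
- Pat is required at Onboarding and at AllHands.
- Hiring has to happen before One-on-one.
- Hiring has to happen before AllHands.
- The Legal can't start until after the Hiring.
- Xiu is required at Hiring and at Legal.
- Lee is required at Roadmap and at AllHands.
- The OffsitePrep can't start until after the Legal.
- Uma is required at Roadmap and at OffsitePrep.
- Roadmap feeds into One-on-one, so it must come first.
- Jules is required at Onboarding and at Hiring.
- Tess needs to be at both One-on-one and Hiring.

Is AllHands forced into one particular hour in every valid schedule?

AllHands can be 2pm (e.g. OffsitePrep -> 4pm; AllHands -> 2pm; Onboarding -> 3pm; Roadmap -> 1pm; One-on-one -> 2pm; Legal -> 3pm; Hiring -> 1pm) or 3pm (e.g. OffsitePrep in 3pm; Onboarding in 4pm; One-on-one in 2pm; AllHands in 3pm; Hiring in 1pm; Legal in 2pm; Roadmap in 1pm).

No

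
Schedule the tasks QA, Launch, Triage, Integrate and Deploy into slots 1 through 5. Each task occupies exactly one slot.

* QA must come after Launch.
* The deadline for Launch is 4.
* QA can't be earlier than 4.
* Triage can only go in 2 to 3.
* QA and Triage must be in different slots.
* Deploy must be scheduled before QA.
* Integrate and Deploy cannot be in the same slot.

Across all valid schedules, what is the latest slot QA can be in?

5

QA is available from 4.
QA at 5 is achievable: Deploy -> 1, QA -> 5, Triage -> 2, Launch -> 1, Integrate -> 2.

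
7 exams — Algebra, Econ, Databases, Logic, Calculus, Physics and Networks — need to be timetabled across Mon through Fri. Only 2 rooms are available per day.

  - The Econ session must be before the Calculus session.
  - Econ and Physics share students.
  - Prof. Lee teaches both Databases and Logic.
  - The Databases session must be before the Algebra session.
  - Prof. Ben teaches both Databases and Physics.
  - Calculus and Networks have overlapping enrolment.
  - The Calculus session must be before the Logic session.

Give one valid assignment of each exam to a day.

Databases=Mon; Calculus=Tue; Logic=Wed; Econ=Mon; Networks=Thu; Algebra=Tue; Physics=Wed

Checking: Econ(Mon) before Calculus(Tue); Databases(Mon) before Algebra(Tue); Calculus(Tue) before Logic(Wed); Calculus(Tue) != Networks(Thu); Econ(Mon) != Physics(Wed); Databases(Mon) != Physics(Wed); Databases(Mon) != Logic(Wed); max 2 per day (cap 2).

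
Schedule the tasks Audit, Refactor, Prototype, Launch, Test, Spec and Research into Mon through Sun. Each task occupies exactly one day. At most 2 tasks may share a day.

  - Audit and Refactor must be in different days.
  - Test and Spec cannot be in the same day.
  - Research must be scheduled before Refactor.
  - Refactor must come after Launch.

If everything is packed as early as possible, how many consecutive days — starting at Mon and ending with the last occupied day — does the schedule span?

4 days

The precedence chain requires at least 2 distinct days.
With at most 2 per day and 7 tasks, at least 4 days are needed.
4 works (last occupied day: Thu): for example Refactor -> Tue, Audit -> Wed, Research -> Mon, Prototype -> Tue, Launch -> Mon, Test -> Wed, Spec -> Thu.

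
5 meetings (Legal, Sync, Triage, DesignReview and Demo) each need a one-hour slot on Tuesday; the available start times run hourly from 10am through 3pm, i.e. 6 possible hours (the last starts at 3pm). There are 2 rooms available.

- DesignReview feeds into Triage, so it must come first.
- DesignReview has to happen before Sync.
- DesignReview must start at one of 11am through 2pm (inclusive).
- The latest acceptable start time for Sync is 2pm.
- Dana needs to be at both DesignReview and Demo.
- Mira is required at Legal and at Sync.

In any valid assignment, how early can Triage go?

Precedence pushes Triage to at least 12pm.
Triage at 12pm is achievable: Sync -> 12pm, Triage -> 12pm, Demo -> 10am, DesignReview -> 11am, Legal -> 10am.

12pm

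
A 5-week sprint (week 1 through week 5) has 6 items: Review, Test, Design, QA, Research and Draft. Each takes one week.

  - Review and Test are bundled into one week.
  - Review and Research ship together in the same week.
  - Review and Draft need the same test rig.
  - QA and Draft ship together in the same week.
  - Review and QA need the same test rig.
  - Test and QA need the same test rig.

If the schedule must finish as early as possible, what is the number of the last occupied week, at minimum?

week 2

Could 1 week be enough, i.e. nothing placed later than week 1? No: QA can't share with Test (week 1) → nothing is left.
So 1 week is not enough.
2 works (last occupied week: week 2): for example Review in week 1; Test in week 1; Design in week 1; Draft in week 2; Research in week 1; QA in week 2.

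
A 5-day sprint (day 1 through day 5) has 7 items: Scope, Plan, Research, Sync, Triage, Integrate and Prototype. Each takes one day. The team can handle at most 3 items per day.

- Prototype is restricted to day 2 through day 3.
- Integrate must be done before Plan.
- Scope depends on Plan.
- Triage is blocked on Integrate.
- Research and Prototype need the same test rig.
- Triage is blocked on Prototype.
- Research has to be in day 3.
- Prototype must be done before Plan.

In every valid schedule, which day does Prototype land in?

Prototype's window is day 2–day 3.
Research is fixed at day 3, and Prototype can't share a day with Research.
So Prototype must be day 2.

day 2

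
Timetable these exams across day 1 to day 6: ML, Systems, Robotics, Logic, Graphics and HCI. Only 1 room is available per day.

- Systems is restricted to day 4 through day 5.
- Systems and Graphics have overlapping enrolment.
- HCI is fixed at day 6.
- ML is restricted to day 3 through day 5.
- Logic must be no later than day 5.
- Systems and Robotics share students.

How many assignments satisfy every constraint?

Splitting on ML: it can be day 3 (12), day 4 (6), day 5 (6). Listing each branch's schedules as (Systems, Robotics, Logic, Graphics, HCI) by day number:
ML=day 3: (4,1,2,5,6) (4,1,5,2,6) (4,2,1,5,6) (4,2,5,1,6) (4,5,1,2,6) (4,5,2,1,6) (5,1,2,4,6) (5,1,4,2,6) (5,2,1,4,6) (5,2,4,1,6) (5,4,1,2,6) (5,4,2,1,6) — 12.
ML=day 4: (5,1,2,3,6) (5,1,3,2,6) (5,2,1,3,6) (5,2,3,1,6) (5,3,1,2,6) (5,3,2,1,6) — 6.
ML=day 5: (4,1,2,3,6) (4,1,3,2,6) (4,2,1,3,6) (4,2,3,1,6) (4,3,1,2,6) (4,3,2,1,6) — 6.
Summing: 12 + 6 + 6 = 24.

24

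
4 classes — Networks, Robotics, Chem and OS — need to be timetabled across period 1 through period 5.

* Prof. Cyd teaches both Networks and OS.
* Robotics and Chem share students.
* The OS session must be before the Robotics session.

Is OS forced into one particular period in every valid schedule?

OS can be period 1 (e.g. Chem in period 1; Networks in period 2; Robotics in period 2; OS in period 1) or period 2 (e.g. Chem in period 1; Robotics in period 3; OS in period 2; Networks in period 1).

No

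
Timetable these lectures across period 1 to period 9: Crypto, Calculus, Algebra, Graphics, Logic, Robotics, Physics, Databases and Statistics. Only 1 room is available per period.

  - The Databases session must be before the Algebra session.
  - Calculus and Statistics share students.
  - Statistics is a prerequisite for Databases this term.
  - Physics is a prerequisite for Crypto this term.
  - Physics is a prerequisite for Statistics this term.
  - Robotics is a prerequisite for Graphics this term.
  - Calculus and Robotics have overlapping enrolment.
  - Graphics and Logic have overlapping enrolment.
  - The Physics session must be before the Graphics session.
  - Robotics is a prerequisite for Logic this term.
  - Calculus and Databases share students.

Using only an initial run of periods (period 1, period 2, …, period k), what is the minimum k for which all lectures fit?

9 periods

The precedence chain requires at least 4 distinct periods.
With at most 1 per period and 9 lectures, at least 9 periods are needed.
9 works (last occupied period: period 9): for example Logic=period 8; Physics=period 1; Calculus=period 9; Databases=period 5; Algebra=period 7; Crypto=period 6; Graphics=period 3; Robotics=period 2; Statistics=period 4.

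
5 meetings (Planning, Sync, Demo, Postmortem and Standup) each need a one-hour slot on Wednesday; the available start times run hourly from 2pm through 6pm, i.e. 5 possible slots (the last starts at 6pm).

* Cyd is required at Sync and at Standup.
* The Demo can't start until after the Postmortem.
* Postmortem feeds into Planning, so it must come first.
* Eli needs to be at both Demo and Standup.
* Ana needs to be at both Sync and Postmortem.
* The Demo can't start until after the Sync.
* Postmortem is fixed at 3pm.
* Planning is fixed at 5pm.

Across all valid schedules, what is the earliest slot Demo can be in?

4pm

Precedence pushes Demo to at least 4pm.
Demo at 4pm is achievable: Sync -> 2pm, Standup -> 3pm, Postmortem -> 3pm, Demo -> 4pm, Planning -> 5pm.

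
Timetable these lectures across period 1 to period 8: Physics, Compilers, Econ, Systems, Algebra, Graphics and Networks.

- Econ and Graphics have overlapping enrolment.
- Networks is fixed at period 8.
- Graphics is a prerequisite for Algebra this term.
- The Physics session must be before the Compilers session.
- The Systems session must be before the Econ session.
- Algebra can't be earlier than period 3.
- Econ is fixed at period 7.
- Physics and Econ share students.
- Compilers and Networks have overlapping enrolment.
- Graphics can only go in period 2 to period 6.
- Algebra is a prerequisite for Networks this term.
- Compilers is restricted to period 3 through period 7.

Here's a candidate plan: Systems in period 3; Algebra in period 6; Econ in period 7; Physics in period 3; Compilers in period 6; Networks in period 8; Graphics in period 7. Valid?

Graphics is a prerequisite for Algebra this term — violated.
Algebra can't be earlier than period 3 — holds.
Econ and Graphics have overlapping enrolment — violated.
Econ is fixed at period 7 — holds.
Networks is fixed at period 8 — holds.
The Physics session must be before the Compilers session — holds.
Compilers and Networks have overlapping enrolment — holds.
Graphics can only go in period 2 to period 6 — violated.
The Systems session must be before the Econ session — holds.
Algebra is a prerequisite for Networks this term — holds.
Physics and Econ share students — holds.
Compilers is restricted to period 3 through period 7 — holds.

Invalid. Graphics can only go in period 2 to period 6.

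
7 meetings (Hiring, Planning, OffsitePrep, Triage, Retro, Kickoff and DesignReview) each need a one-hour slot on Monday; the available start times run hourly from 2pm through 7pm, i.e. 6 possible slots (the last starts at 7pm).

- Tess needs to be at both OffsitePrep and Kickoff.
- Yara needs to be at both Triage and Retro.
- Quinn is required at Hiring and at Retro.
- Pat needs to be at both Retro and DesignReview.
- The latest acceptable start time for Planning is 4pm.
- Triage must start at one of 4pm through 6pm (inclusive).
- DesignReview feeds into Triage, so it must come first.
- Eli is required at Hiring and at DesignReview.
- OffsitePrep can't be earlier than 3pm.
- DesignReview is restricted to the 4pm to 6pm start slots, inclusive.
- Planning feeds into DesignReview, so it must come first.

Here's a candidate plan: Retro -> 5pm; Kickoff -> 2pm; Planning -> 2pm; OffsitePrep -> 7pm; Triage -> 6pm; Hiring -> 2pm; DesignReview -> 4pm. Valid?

Planning feeds into DesignReview, so it must come first — holds.
Eli is required at Hiring and at DesignReview — holds.
Tess needs to be at both OffsitePrep and Kickoff — holds.
Quinn is required at Hiring and at Retro — holds.
Pat needs to be at both Retro and DesignReview — holds.
DesignReview feeds into Triage, so it must come first — holds.
DesignReview is restricted to the 4pm to 6pm start slots, inclusive — holds.
OffsitePrep can't be earlier than 3pm — holds.
Yara needs to be at both Triage and Retro — holds.
Triage must start at one of 4pm through 6pm (inclusive) — holds.
The latest acceptable start time for Planning is 4pm — holds.

Yes, all constraints hold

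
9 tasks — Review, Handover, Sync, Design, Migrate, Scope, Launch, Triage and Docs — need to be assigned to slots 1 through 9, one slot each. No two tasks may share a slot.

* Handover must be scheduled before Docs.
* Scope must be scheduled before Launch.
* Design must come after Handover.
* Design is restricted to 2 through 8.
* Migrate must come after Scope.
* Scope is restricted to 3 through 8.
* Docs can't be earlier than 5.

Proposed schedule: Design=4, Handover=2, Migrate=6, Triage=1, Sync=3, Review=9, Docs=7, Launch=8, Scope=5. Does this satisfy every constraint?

Handover must be scheduled before Docs — holds.
Design must come after Handover — holds.
Migrate must come after Scope — holds.
Scope is restricted to 3 through 8 — holds.
Docs can't be earlier than 5 — holds.
No two tasks may share a slot — holds.
Design is restricted to 2 through 8 — holds.
Scope must be scheduled before Launch — holds.

Yes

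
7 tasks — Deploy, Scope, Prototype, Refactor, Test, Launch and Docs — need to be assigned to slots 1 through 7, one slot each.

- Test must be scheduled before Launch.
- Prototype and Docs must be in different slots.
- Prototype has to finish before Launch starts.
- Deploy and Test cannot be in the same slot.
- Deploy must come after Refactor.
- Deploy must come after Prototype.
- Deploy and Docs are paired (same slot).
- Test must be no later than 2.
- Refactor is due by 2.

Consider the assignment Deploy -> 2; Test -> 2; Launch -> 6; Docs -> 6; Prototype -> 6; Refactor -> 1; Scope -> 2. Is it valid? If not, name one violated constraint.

Prototype has to finish before Launch starts — violated.
Deploy and Test cannot be in the same slot — violated.
Deploy must come after Refactor — holds.
Prototype and Docs must be in different slots — violated.
Deploy must come after Prototype — violated.
Test must be no later than 2 — holds.
Deploy and Docs are paired (same slot) — violated.
Refactor is due by 2 — holds.
Test must be scheduled before Launch — holds.

Invalid. Deploy must come after Prototype.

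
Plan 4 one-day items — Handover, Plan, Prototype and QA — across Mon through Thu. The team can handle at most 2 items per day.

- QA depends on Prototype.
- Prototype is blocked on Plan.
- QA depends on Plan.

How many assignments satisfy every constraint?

16

Splitting on Handover: it can be Mon (4), Tue (4), Wed (4), Thu (4). Listing each branch's schedules as (Plan, Prototype, QA):
Handover=Mon: (Mon,Tue,Wed) (Mon,Tue,Thu) (Mon,Wed,Thu) (Tue,Wed,Thu) — 4.
Handover=Tue: (Mon,Tue,Wed) (Mon,Tue,Thu) (Mon,Wed,Thu) (Tue,Wed,Thu) — 4.
Handover=Wed: (Mon,Tue,Wed) (Mon,Tue,Thu) (Mon,Wed,Thu) (Tue,Wed,Thu) — 4.
Handover=Thu: (Mon,Tue,Wed) (Mon,Tue,Thu) (Mon,Wed,Thu) (Tue,Wed,Thu) — 4.
Summing: 4 + 4 + 4 + 4 = 16.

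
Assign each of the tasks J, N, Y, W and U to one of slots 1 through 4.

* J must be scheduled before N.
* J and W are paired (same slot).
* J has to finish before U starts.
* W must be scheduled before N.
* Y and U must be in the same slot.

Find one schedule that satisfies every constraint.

U=2; W=1; N=2; J=1; Y=2

Checking: J(1) before U(2); W(1) before N(2); J(1) before N(2); J = W = 1; Y = U = 2.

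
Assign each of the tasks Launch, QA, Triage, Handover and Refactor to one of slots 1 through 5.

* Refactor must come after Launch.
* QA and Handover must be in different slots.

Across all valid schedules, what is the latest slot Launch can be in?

Downstream work caps Launch at 4.
Launch at 4 is achievable: Handover -> 2; Triage -> 1; QA -> 1; Refactor -> 5; Launch -> 4.

4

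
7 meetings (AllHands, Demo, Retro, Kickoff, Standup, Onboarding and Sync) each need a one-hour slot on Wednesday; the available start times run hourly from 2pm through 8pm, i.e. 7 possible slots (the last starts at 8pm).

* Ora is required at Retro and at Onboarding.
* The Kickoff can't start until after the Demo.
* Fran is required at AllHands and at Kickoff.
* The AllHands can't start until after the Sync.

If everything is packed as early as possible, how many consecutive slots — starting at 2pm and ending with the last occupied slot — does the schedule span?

3 slots

The precedence chain requires at least 2 distinct slots.
Could 2 slots be enough, i.e. nothing placed later than 3pm? No: AllHands must come after Sync (at 2pm or later) → {3pm}; Kickoff must come after Demo (at 2pm or later) → {3pm}; Kickoff can't share with AllHands (3pm) → nothing is left.
So 2 slots is not enough.
3 works (last occupied slot: 4pm): for example AllHands=3pm, Demo=2pm, Kickoff=4pm, Sync=2pm, Onboarding=3pm, Retro=2pm, Standup=2pm.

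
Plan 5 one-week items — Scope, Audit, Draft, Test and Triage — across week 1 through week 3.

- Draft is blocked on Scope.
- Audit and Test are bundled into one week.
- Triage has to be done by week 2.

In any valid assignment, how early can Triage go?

week 1

Triage's own window allows nothing later than week 2.
Triage at week 1 is achievable: Scope -> week 1, Draft -> week 2, Test -> week 1, Audit -> week 1, Triage -> week 1.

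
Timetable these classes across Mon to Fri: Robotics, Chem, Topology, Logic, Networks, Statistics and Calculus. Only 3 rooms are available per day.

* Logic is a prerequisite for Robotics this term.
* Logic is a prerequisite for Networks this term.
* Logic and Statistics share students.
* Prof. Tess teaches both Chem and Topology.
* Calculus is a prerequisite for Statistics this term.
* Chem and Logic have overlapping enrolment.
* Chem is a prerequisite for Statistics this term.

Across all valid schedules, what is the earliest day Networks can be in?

Tue

Precedence pushes Networks to at least Tue.
Networks at Tue is achievable: Networks -> Tue, Calculus -> Mon, Chem -> Tue, Topology -> Mon, Logic -> Mon, Robotics -> Tue, Statistics -> Wed.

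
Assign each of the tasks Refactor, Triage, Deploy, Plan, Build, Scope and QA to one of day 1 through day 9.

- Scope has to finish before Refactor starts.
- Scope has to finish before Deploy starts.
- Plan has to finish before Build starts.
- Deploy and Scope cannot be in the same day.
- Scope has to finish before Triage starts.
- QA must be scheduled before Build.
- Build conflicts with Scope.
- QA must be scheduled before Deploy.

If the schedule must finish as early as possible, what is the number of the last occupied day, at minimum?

The precedence chain requires at least 2 distinct days.
2 works (last occupied day: day 2): for example Plan=day 1, Deploy=day 2, Triage=day 2, Refactor=day 2, QA=day 1, Build=day 2, Scope=day 1.

2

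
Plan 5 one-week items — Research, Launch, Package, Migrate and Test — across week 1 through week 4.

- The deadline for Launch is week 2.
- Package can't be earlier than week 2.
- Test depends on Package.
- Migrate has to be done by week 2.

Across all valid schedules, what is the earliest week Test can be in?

week 3

Precedence pushes Test to at least week 3.
Test at week 3 is achievable: Test in week 3, Migrate in week 1, Launch in week 1, Package in week 2, Research in week 1.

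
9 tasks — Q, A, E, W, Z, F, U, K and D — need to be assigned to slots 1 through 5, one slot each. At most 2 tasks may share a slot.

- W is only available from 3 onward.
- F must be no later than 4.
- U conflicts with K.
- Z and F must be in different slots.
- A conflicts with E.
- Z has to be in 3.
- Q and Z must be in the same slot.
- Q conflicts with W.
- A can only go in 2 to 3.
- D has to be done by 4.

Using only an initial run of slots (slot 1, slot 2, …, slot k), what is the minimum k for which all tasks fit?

With at most 2 per slot and 9 tasks, at least 5 slots are needed.
W can't be placed before 3, so the schedule must run through at least slot 3.
5 works (last occupied slot: 5): for example F -> 1, Q -> 3, E -> 4, D -> 1, Z -> 3, U -> 2, K -> 5, A -> 2, W -> 4.

5 slots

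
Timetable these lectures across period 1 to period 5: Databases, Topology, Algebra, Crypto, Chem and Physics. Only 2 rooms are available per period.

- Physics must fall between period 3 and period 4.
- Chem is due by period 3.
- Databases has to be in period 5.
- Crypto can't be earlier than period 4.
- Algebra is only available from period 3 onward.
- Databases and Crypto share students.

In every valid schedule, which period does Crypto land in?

period 4

Crypto's window is period 4–period 5.
Databases is fixed at period 5, and Crypto can't share a period with Databases.
So Crypto must be period 4.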